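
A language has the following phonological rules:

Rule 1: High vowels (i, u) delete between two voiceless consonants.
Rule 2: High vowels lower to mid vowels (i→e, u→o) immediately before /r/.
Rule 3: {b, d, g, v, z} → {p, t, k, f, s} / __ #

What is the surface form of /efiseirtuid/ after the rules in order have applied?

efseertuit

Rule 1 (high vowel syncope): /i/ is a high vowel flanked by voiceless consonants /f/ and /s/, so it deletes. /efiseirtuid/ → efseirtuid.
Rule 2 (pre-rhotic lowering): /i/ is a high vowel immediately before /r/, so it lowers to [e]. /efseirtuid/ → efseertuid.
Rule 3 (final devoicing): /d/ is a voiced obstruent in word-final position, so it devoices to [t]. /efseertuid/ → efseertuit.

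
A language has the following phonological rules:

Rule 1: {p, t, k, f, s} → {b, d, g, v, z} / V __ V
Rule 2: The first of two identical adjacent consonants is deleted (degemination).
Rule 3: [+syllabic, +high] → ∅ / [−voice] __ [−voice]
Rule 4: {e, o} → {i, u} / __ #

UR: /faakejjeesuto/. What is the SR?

Rule 1 (intervocalic voicing): /k/ is a voiceless obstruent between vowels /a/ and /e/, so it voices to [g]. /s/ is a voiceless obstruent between vowels /e/ and /u/, so it voices to [z]. /t/ is a voiceless obstruent between vowels /u/ and /o/, so it voices to [d]. /faakejjeesuto/ → faagejjeezudo.
Rule 2 (degemination): /jj/ is a geminate; the first /j/ deletes. /faagejjeezudo/ → faagejeezudo.
Rule 3 (high vowel syncope): no segment meets the environment; /faagejeezudo/ is unchanged.
Rule 4 (final vowel raising): /o/ is a mid vowel in word-final position, so it raises to [u]. /faagejeezudo/ → faagejeezudu.

faagejeezudu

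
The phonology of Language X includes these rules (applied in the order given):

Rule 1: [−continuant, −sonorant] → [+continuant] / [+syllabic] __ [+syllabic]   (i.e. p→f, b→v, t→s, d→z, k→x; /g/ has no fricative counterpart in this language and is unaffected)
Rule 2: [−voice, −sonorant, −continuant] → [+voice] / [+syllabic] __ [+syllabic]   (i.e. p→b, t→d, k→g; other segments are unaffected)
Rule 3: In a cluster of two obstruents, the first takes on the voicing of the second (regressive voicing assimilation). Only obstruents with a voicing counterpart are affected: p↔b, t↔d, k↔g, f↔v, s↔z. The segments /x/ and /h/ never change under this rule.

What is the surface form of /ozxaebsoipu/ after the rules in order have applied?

osxaepsoifu

Rule 1 (intervocalic spirantization): /p/ is a stop between vowels /i/ and /u/, so it spirantizes to the fricative [f]. /ozxaebsoipu/ → ozxaebsoifu.
Rule 2 (intervocalic voicing): no segment meets the environment; /ozxaebsoifu/ is unchanged.
Rule 3 (regressive voicing assimilation): /z/ precedes the voiceless obstruent /x/, so it devoices to [s] by assimilation. /b/ precedes the voiceless obstruent /s/, so it devoices to [p] by assimilation. /ozxaebsoifu/ → osxaepsoifu.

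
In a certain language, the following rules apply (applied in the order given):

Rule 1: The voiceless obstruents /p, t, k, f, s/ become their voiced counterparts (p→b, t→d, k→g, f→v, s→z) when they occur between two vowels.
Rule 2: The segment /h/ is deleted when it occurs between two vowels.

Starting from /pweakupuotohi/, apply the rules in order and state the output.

pweagubuodoi

Rule 1 (intervocalic voicing): /k/ is a voiceless obstruent between vowels /a/ and /u/, so it voices to [g]. /p/ is a voiceless obstruent between vowels /u/ and /u/, so it voices to [b]. /t/ is a voiceless obstruent between vowels /o/ and /o/, so it voices to [d]. /pweakupuotohi/ → pweagubuodohi.
Rule 2 (intervocalic h-deletion): /h/ occurs between vowels /o/ and /i/, so it deletes. /pweagubuodohi/ → pweagubuodoi.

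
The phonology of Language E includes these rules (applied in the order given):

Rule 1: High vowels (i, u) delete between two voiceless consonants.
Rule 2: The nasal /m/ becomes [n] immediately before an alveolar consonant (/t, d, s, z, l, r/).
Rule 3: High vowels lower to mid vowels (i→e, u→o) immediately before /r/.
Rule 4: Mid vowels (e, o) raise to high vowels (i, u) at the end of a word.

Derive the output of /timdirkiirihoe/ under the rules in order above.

Rule 1 (high vowel syncope): no segment meets the environment; /timdirkiirihoe/ is unchanged.
Rule 2 (nasal place assimilation): /m/ precedes the alveolar consonant /d/, so it assimilates in place to [n]. /timdirkiirihoe/ → tindirkiirihoe.
Rule 3 (pre-rhotic lowering): /i/ is a high vowel immediately before /r/, so it lowers to [e]. /i/ is a high vowel immediately before /r/, so it lowers to [e]. /tindirkiirihoe/ → tinderkierihoe.
Rule 4 (final vowel raising): /e/ is a mid vowel in word-final position, so it raises to [i]. /tinderkierihoe/ → tinderkierihoi.

tinderkierihoi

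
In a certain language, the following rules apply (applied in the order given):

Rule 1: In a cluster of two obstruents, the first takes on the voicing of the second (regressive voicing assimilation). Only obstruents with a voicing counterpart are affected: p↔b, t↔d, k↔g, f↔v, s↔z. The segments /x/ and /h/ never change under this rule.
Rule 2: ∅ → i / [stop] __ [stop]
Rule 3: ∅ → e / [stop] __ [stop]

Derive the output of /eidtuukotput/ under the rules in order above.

eitituukotiput

Rule 1 (regressive voicing assimilation): /d/ precedes the voiceless obstruent /t/, so it devoices to [t] by assimilation. /eidtuukotput/ → eittuukotput.
Rule 2 (stop-cluster i-epenthesis): /t/ and /t/ form a stop–stop cluster, so [i] is inserted between them. /t/ and /p/ form a stop–stop cluster, so [i] is inserted between them. /eittuukotput/ → eitituukotiput.
Rule 3 (stop-cluster e-epenthesis): no segment meets the environment; /eitituukotiput/ is unchanged.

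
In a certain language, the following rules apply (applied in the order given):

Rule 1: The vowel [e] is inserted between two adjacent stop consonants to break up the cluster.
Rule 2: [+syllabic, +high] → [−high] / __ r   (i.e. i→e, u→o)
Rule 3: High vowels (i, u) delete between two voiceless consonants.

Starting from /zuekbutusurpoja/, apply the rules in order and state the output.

Rule 1 (stop-cluster e-epenthesis): /k/ and /b/ form a stop–stop cluster, so [e] is inserted between them. /zuekbutusurpoja/ → zuekebutusurpoja.
Rule 2 (pre-rhotic lowering): /u/ is a high vowel immediately before /r/, so it lowers to [o]. /zuekebutusurpoja/ → zuekebutusorpoja.
Rule 3 (high vowel syncope): /u/ is a high vowel flanked by voiceless consonants /t/ and /s/, so it deletes. /zuekebutusorpoja/ → zuekebutsorpoja.

zuekebutsorpoja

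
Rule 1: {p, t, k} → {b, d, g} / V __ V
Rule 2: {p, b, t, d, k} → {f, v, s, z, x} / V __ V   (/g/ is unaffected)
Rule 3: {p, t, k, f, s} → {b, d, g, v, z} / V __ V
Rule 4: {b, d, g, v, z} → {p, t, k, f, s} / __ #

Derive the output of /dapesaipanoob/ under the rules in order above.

Rule 1 (intervocalic voicing): /p/ is a voiceless stop between vowels /a/ and /e/, so it voices to [b]. /p/ is a voiceless stop between vowels /i/ and /a/, so it voices to [b]. /dapesaipanoob/ → dabesaibanoob.
Rule 2 (intervocalic spirantization): /b/ is a stop between vowels /a/ and /e/, so it spirantizes to the fricative [v]. /b/ is a stop between vowels /i/ and /a/, so it spirantizes to the fricative [v]. /dabesaibanoob/ → davesaivanoob.
Rule 3 (intervocalic voicing): /s/ is a voiceless obstruent between vowels /e/ and /a/, so it voices to [z]. /davesaivanoob/ → davezaivanoob.
Rule 4 (final devoicing): /b/ is a voiced obstruent in word-final position, so it devoices to [p]. /davezaivanoob/ → davezaivanoop.

davezaivanoop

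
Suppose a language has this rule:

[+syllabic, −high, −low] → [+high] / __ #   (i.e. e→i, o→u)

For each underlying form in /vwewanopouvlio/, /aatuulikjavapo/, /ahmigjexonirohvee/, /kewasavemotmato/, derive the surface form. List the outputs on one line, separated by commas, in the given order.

vwewanopouvliu, aatuulikjavapu, ahmigjexonirohvei, kewasavemotmatu

/vwewanopouvlio/: /o/ is a mid vowel in word-final position, so it raises to [u]. → [vwewanopouvliu].
/aatuulikjavapo/: /o/ is a mid vowel in word-final position, so it raises to [u]. → [aatuulikjavapu].
/ahmigjexonirohvee/: /e/ is a mid vowel in word-final position, so it raises to [i]. → [ahmigjexonirohvei].
/kewasavemotmato/: /o/ is a mid vowel in word-final position, so it raises to [u]. → [kewasavemotmatu].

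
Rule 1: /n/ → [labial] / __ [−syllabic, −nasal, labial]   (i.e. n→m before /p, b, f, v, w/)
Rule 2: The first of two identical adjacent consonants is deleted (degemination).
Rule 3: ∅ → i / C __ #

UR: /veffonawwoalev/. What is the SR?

vefonawoalevi

Rule 1 (nasal place assimilation): no segment meets the environment; /veffonawwoalev/ is unchanged.
Rule 2 (degemination): /ff/ is a geminate; the first /f/ deletes. /ww/ is a geminate; the first /w/ deletes. /veffonawwoalev/ → vefonawoalev.
Rule 3 (final i-epenthesis): the form ends in the consonant /v/, so [i] is inserted word-finally. /vefonawoalev/ → vefonawoalevi.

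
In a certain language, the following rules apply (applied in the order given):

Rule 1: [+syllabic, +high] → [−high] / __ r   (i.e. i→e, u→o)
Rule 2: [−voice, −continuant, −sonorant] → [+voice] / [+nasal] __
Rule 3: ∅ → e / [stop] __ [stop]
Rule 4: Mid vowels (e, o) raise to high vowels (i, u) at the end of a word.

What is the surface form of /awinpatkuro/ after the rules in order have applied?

Rule 1 (pre-rhotic lowering): /u/ is a high vowel immediately before /r/, so it lowers to [o]. /awinpatkuro/ → awinpatkoro.
Rule 2 (post-nasal voicing): /p/ is a voiceless stop immediately after the nasal /n/, so it voices to [b]. /awinpatkoro/ → awinbatkoro.
Rule 3 (stop-cluster e-epenthesis): /t/ and /k/ form a stop–stop cluster, so [e] is inserted between them. /awinbatkoro/ → awinbatekoro.
Rule 4 (final vowel raising): /o/ is a mid vowel in word-final position, so it raises to [u]. /awinbatekoro/ → awinbatekoru.

awinbatekoru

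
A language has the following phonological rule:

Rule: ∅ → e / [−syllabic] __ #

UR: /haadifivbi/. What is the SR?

No segment of /haadifivbi/ meets the structural description of the rule, so the form surfaces unchanged.

haadifivbi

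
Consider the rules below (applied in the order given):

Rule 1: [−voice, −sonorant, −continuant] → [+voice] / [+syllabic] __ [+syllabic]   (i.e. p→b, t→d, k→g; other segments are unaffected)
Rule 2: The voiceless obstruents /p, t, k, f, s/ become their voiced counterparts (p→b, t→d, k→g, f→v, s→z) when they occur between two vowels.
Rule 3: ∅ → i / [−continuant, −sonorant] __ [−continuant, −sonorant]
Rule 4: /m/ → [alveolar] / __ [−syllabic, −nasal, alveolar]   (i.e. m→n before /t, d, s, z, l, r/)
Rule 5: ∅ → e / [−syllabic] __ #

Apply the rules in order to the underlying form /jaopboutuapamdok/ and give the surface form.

Rule 1 (intervocalic voicing): /t/ is a voiceless stop between vowels /u/ and /u/, so it voices to [d]. /p/ is a voiceless stop between vowels /a/ and /a/, so it voices to [b]. /jaopboutuapamdok/ → jaopbouduabamdok.
Rule 2 (intervocalic voicing): no segment meets the environment; /jaopbouduabamdok/ is unchanged.
Rule 3 (stop-cluster i-epenthesis): /p/ and /b/ form a stop–stop cluster, so [i] is inserted between them. /jaopbouduabamdok/ → jaopibouduabamdok.
Rule 4 (nasal place assimilation): /m/ precedes the alveolar consonant /d/, so it assimilates in place to [n]. /jaopibouduabamdok/ → jaopibouduabandok.
Rule 5 (final e-epenthesis): the form ends in the consonant /k/, so [e] is inserted word-finally. /jaopibouduabandok/ → jaopibouduabandoke.

jaopibouduabandoke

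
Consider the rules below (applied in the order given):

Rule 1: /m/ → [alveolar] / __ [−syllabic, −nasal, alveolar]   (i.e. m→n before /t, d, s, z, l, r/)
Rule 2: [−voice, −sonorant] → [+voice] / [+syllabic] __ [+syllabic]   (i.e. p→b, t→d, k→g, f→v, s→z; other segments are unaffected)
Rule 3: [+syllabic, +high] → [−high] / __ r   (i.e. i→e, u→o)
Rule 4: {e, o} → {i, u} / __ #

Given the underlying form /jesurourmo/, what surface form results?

Rule 1 (nasal place assimilation): no segment meets the environment; /jesurourmo/ is unchanged.
Rule 2 (intervocalic voicing): /s/ is a voiceless obstruent between vowels /e/ and /u/, so it voices to [z]. /jesurourmo/ → jezurourmo.
Rule 3 (pre-rhotic lowering): /u/ is a high vowel immediately before /r/, so it lowers to [o]. /u/ is a high vowel immediately before /r/, so it lowers to [o]. /jezurourmo/ → jezoroormo.
Rule 4 (final vowel raising): /o/ is a mid vowel in word-final position, so it raises to [u]. /jezoroormo/ → jezoroormu.

jezoroormu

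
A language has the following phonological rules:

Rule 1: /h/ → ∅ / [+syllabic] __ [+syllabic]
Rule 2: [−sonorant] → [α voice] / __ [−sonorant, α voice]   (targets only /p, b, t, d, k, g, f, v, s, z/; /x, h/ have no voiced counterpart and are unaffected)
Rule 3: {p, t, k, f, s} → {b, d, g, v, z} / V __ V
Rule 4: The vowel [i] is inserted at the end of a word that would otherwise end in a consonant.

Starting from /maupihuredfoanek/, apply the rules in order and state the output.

maubiuretfoaneki

Rule 1 (intervocalic h-deletion): /h/ occurs between vowels /i/ and /u/, so it deletes. /maupihuredfoanek/ → maupiuredfoanek.
Rule 2 (regressive voicing assimilation): /d/ precedes the voiceless obstruent /f/, so it devoices to [t] by assimilation. /maupiuredfoanek/ → maupiuretfoanek.
Rule 3 (intervocalic voicing): /p/ is a voiceless obstruent between vowels /u/ and /i/, so it voices to [b]. /maupiuretfoanek/ → maubiuretfoanek.
Rule 4 (final i-epenthesis): the form ends in the consonant /k/, so [i] is inserted word-finally. /maubiuretfoanek/ → maubiuretfoaneki.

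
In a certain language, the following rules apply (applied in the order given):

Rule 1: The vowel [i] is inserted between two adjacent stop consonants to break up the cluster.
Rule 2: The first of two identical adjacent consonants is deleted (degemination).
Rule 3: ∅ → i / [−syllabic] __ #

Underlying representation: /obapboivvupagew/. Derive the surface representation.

Rule 1 (stop-cluster i-epenthesis): /p/ and /b/ form a stop–stop cluster, so [i] is inserted between them. /obapboivvupagew/ → obapiboivvupagew.
Rule 2 (degemination): /vv/ is a geminate; the first /v/ deletes. /obapiboivvupagew/ → obapiboivupagew.
Rule 3 (final i-epenthesis): the form ends in the consonant /w/, so [i] is inserted word-finally. /obapiboivupagew/ → obapiboivupagewi.

obapiboivupagewi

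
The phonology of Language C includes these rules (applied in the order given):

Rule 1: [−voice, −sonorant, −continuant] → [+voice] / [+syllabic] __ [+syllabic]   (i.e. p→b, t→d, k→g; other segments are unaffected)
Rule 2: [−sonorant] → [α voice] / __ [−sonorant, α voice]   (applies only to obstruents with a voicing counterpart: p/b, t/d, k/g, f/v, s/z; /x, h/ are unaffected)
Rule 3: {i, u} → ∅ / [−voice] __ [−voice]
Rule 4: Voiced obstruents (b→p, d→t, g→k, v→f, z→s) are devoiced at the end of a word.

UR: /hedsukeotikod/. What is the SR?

hetsugeodigot

Rule 1 (intervocalic voicing): /k/ is a voiceless stop between vowels /u/ and /e/, so it voices to [g]. /t/ is a voiceless stop between vowels /o/ and /i/, so it voices to [d]. /k/ is a voiceless stop between vowels /i/ and /o/, so it voices to [g]. /hedsukeotikod/ → hedsugeodigod.
Rule 2 (regressive voicing assimilation): /d/ precedes the voiceless obstruent /s/, so it devoices to [t] by assimilation. /hedsugeodigod/ → hetsugeodigod.
Rule 3 (high vowel syncope): no segment meets the environment; /hetsugeodigod/ is unchanged.
Rule 4 (final devoicing): /d/ is a voiced obstruent in word-final position, so it devoices to [t]. /hetsugeodigod/ → hetsugeodigot.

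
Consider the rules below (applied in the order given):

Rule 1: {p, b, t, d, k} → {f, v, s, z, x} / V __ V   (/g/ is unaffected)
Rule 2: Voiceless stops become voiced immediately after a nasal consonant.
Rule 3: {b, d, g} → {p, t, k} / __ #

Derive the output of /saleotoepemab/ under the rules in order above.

Rule 1 (intervocalic spirantization): /t/ is a stop between vowels /o/ and /o/, so it spirantizes to the fricative [s]. /p/ is a stop between vowels /e/ and /e/, so it spirantizes to the fricative [f]. /saleotoepemab/ → saleosoefemab.
Rule 2 (post-nasal voicing): no segment meets the environment; /saleosoefemab/ is unchanged.
Rule 3 (final devoicing): /b/ is a voiced stop in word-final position, so it devoices to [p]. /saleosoefemab/ → saleosoefemap.

saleosoefemap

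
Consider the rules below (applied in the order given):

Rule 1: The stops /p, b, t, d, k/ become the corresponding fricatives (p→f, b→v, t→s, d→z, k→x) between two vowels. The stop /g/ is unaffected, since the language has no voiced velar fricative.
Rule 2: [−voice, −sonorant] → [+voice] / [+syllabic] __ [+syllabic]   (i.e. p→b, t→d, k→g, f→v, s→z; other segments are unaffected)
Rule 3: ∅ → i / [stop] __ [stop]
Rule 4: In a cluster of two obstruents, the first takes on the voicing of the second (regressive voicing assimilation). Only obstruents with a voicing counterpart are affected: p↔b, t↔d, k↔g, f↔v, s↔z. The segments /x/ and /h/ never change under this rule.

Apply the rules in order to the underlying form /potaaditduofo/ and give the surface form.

pozaazitiduovo

Rule 1 (intervocalic spirantization): /t/ is a stop between vowels /o/ and /a/, so it spirantizes to the fricative [s]. /d/ is a stop between vowels /a/ and /i/, so it spirantizes to the fricative [z]. /potaaditduofo/ → posaazitduofo.
Rule 2 (intervocalic voicing): /s/ is a voiceless obstruent between vowels /o/ and /a/, so it voices to [z]. /f/ is a voiceless obstruent between vowels /o/ and /o/, so it voices to [v]. /posaazitduofo/ → pozaazitduovo.
Rule 3 (stop-cluster i-epenthesis): /t/ and /d/ form a stop–stop cluster, so [i] is inserted between them. /pozaazitduovo/ → pozaazitiduovo.
Rule 4 (regressive voicing assimilation): no segment meets the environment; /pozaazitiduovo/ is unchanged.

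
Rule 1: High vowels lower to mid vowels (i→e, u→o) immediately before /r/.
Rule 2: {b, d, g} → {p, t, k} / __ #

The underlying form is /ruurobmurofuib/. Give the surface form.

ruorobmorofuip

Rule 1 (pre-rhotic lowering): /u/ is a high vowel immediately before /r/, so it lowers to [o]. /u/ is a high vowel immediately before /r/, so it lowers to [o]. /ruurobmurofuib/ → ruorobmorofuib.
Rule 2 (final devoicing): /b/ is a voiced stop in word-final position, so it devoices to [p]. /ruorobmorofuib/ → ruorobmorofuip.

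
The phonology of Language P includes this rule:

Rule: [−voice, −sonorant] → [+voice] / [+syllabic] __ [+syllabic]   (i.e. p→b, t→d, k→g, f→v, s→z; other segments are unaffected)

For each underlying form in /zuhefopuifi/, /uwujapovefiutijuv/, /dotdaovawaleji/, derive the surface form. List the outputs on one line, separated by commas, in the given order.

zuhevobuivi, uwujaboveviudijuv, dotdaovawaleji

/zuhefopuifi/: /f/ is a voiceless obstruent between vowels /e/ and /o/, so it voices to [v]. /p/ is a voiceless obstruent between vowels /o/ and /u/, so it voices to [b]. /f/ is a voiceless obstruent between vowels /i/ and /i/, so it voices to [v]. → [zuhevobuivi].
/uwujapovefiutijuv/: /p/ is a voiceless obstruent between vowels /a/ and /o/, so it voices to [b]. /f/ is a voiceless obstruent between vowels /e/ and /i/, so it voices to [v]. /t/ is a voiceless obstruent between vowels /u/ and /i/, so it voices to [d]. → [uwujaboveviudijuv].
/dotdaovawaleji/: the rule's environment is not met; surfaces unchanged as [dotdaovawaleji].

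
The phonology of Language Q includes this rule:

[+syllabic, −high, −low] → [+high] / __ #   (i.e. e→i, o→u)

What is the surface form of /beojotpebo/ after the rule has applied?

/o/ is a mid vowel in word-final position, so it raises to [u].
Surface form: [beojotpebu].

beojotpebu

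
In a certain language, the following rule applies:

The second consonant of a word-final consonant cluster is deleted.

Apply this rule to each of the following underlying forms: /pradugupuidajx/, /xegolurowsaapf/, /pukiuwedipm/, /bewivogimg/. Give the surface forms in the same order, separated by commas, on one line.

/pradugupuidajx/: /x/ is the second consonant of a word-final cluster /jx/, so it deletes. → [pradugupuidaj].
/xegolurowsaapf/: /f/ is the second consonant of a word-final cluster /pf/, so it deletes. → [xegolurowsaap].
/pukiuwedipm/: /m/ is the second consonant of a word-final cluster /pm/, so it deletes. → [pukiuwedip].
/bewivogimg/: /g/ is the second consonant of a word-final cluster /mg/, so it deletes. → [bewivogim].

pradugupuidaj, xegolurowsaap, pukiuwedip, bewivogim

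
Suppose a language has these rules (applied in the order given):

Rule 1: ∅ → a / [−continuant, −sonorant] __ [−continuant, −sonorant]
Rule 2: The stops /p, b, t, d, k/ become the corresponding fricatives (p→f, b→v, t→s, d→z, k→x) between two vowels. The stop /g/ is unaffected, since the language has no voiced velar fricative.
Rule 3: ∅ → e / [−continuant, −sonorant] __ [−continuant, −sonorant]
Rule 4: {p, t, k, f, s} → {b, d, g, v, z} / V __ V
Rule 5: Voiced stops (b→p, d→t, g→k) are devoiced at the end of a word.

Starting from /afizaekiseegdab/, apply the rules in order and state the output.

Rule 1 (stop-cluster a-epenthesis): /g/ and /d/ form a stop–stop cluster, so [a] is inserted between them. /afizaekiseegdab/ → afizaekiseegadab.
Rule 2 (intervocalic spirantization): /k/ is a stop between vowels /e/ and /i/, so it spirantizes to the fricative [x]. /d/ is a stop between vowels /a/ and /a/, so it spirantizes to the fricative [z]. /afizaekiseegadab/ → afizaexiseegazab.
Rule 3 (stop-cluster e-epenthesis): no segment meets the environment; /afizaexiseegazab/ is unchanged.
Rule 4 (intervocalic voicing): /f/ is a voiceless obstruent between vowels /a/ and /i/, so it voices to [v]. /s/ is a voiceless obstruent between vowels /i/ and /e/, so it voices to [z]. /afizaexiseegazab/ → avizaexizeegazab.
Rule 5 (final devoicing): /b/ is a voiced stop in word-final position, so it devoices to [p]. /avizaexizeegazab/ → avizaexizeegazap.

avizaexizeegazap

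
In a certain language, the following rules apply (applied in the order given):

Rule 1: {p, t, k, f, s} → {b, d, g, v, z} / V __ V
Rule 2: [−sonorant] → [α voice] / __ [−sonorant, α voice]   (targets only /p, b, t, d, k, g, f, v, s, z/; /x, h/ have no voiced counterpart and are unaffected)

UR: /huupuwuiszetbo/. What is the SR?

Rule 1 (intervocalic voicing): /p/ is a voiceless obstruent between vowels /u/ and /u/, so it voices to [b]. /huupuwuiszetbo/ → huubuwuiszetbo.
Rule 2 (regressive voicing assimilation): /s/ precedes the voiced obstruent /z/, so it voices to [z] by assimilation. /t/ precedes the voiced obstruent /b/, so it voices to [d] by assimilation. /huubuwuiszetbo/ → huubuwuizzedbo.

huubuwuizzedbo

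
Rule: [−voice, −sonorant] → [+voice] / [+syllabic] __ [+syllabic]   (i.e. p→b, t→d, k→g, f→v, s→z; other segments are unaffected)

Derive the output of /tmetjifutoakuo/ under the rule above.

tmetjivudoaguo

Scanning /tmetjifutoakuo/: /t/ at position 1 is not in the conditioning environment; /t/ at position 4 is not in the conditioning environment; /f/ is a voiceless obstruent between vowels /i/ and /u/, so it voices to [v]; /t/ is a voiceless obstruent between vowels /u/ and /o/, so it voices to [d]; /k/ is a voiceless obstruent between vowels /a/ and /u/, so it voices to [g].
Result: [tmetjivudoaguo].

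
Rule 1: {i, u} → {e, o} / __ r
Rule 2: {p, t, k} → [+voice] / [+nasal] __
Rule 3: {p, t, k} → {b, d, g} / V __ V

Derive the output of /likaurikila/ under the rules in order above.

ligaorigila

Rule 1 (pre-rhotic lowering): /u/ is a high vowel immediately before /r/, so it lowers to [o]. /likaurikila/ → likaorikila.
Rule 2 (post-nasal voicing): no segment meets the environment; /likaorikila/ is unchanged.
Rule 3 (intervocalic voicing): /k/ is a voiceless stop between vowels /i/ and /a/, so it voices to [g]. /k/ is a voiceless stop between vowels /i/ and /i/, so it voices to [g]. /likaorikila/ → ligaorigila.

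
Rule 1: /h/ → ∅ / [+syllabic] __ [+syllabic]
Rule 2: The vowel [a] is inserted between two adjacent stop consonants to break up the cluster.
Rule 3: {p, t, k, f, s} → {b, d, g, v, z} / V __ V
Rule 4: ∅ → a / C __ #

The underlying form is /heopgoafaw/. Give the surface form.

Rule 1 (intervocalic h-deletion): no segment meets the environment; /heopgoafaw/ is unchanged.
Rule 2 (stop-cluster a-epenthesis): /p/ and /g/ form a stop–stop cluster, so [a] is inserted between them. /heopgoafaw/ → heopagoafaw.
Rule 3 (intervocalic voicing): /p/ is a voiceless obstruent between vowels /o/ and /a/, so it voices to [b]. /f/ is a voiceless obstruent between vowels /a/ and /a/, so it voices to [v]. /heopagoafaw/ → heobagoavaw.
Rule 4 (final a-epenthesis): the form ends in the consonant /w/, so [a] is inserted word-finally. /heobagoavaw/ → heobagoavawa.

heobagoavawa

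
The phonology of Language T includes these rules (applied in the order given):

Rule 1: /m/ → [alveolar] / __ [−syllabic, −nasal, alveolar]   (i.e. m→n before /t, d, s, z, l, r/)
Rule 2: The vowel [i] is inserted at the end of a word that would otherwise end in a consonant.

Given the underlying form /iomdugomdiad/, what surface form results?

iondugondiadi

Rule 1 (nasal place assimilation): /m/ precedes the alveolar consonant /d/, so it assimilates in place to [n]. /m/ precedes the alveolar consonant /d/, so it assimilates in place to [n]. /iomdugomdiad/ → iondugondiad.
Rule 2 (final i-epenthesis): the form ends in the consonant /d/, so [i] is inserted word-finally. /iondugondiad/ → iondugondiadi.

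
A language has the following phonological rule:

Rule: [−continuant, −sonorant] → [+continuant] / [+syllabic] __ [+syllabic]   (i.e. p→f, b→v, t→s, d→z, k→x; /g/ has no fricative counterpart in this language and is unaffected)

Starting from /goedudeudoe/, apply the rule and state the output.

goezuzeuzoe

/d/ is a stop between vowels /e/ and /u/, so it spirantizes to the fricative [z].
/d/ is a stop between vowels /u/ and /e/, so it spirantizes to the fricative [z].
/d/ is a stop between vowels /u/ and /o/, so it spirantizes to the fricative [z].
Surface form: [goezuzeuzoe].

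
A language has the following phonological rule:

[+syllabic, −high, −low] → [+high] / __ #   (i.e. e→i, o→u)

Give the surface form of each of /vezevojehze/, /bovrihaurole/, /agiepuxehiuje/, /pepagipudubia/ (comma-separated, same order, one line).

vezevojehzi, bovrihauroli, agiepuxehiuji, pepagipudubia

/vezevojehze/: /e/ is a mid vowel in word-final position, so it raises to [i]. → [vezevojehzi].
/bovrihaurole/: /e/ is a mid vowel in word-final position, so it raises to [i]. → [bovrihauroli].
/agiepuxehiuje/: /e/ is a mid vowel in word-final position, so it raises to [i]. → [agiepuxehiuji].
/pepagipudubia/: the rule's environment is not met; surfaces unchanged as [pepagipudubia].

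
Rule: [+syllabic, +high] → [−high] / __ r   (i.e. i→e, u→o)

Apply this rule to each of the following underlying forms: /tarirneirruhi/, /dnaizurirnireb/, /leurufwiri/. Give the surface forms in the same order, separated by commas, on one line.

tarerneerruhi, dnaizorernereb, leorufweri

/tarirneirruhi/: /i/ is a high vowel immediately before /r/, so it lowers to [e]. /i/ is a high vowel immediately before /r/, so it lowers to [e]. → [tarerneerruhi].
/dnaizurirnireb/: /u/ is a high vowel immediately before /r/, so it lowers to [o]. /i/ is a high vowel immediately before /r/, so it lowers to [e]. /i/ is a high vowel immediately before /r/, so it lowers to [e]. → [dnaizorernereb].
/leurufwiri/: /u/ is a high vowel immediately before /r/, so it lowers to [o]. /i/ is a high vowel immediately before /r/, so it lowers to [e]. → [leorufweri].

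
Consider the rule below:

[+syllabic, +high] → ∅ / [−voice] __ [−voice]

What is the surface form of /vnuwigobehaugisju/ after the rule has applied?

No segment of /vnuwigobehaugisju/ meets the structural description of the rule, so the form surfaces unchanged.

vnuwigobehaugisju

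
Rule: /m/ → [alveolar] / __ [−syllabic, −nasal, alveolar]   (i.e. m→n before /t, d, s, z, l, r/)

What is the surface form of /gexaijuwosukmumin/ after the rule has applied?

No segment of /gexaijuwosukmumin/ meets the structural description of the rule, so the form surfaces unchanged.

gexaijuwosukmumin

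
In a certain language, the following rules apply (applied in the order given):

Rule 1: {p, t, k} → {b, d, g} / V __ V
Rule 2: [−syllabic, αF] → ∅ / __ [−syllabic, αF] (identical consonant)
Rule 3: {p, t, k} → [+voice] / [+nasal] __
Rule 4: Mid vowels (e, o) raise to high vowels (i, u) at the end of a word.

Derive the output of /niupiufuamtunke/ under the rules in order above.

niubiufuamdungi

Rule 1 (intervocalic voicing): /p/ is a voiceless stop between vowels /u/ and /i/, so it voices to [b]. /niupiufuamtunke/ → niubiufuamtunke.
Rule 2 (degemination): no segment meets the environment; /niubiufuamtunke/ is unchanged.
Rule 3 (post-nasal voicing): /t/ is a voiceless stop immediately after the nasal /m/, so it voices to [d]. /k/ is a voiceless stop immediately after the nasal /n/, so it voices to [g]. /niubiufuamtunke/ → niubiufuamdunge.
Rule 4 (final vowel raising): /e/ is a mid vowel in word-final position, so it raises to [i]. /niubiufuamdunge/ → niubiufuamdungi.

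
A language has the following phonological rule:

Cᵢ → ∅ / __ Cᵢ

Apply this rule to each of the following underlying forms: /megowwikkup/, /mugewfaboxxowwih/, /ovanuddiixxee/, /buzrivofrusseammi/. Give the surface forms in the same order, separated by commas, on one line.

/megowwikkup/: /ww/ is a geminate; the first /w/ deletes. /kk/ is a geminate; the first /k/ deletes. → [megowikup].
/mugewfaboxxowwih/: /xx/ is a geminate; the first /x/ deletes. /ww/ is a geminate; the first /w/ deletes. → [mugewfaboxowih].
/ovanuddiixxee/: /dd/ is a geminate; the first /d/ deletes. /xx/ is a geminate; the first /x/ deletes. → [ovanudiixee].
/buzrivofrusseammi/: /ss/ is a geminate; the first /s/ deletes. /mm/ is a geminate; the first /m/ deletes. → [buzrivofruseami].

megowikup, mugewfaboxowih, ovanudiixee, buzrivofruseami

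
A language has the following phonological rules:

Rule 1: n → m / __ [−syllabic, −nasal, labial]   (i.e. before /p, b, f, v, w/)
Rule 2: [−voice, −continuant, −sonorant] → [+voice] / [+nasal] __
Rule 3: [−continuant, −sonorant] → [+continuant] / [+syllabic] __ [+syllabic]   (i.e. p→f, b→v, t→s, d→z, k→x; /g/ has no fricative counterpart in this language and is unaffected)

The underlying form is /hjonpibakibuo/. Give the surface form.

Rule 1 (nasal place assimilation): /n/ precedes the labial consonant /p/, so it assimilates in place to [m]. /hjonpibakibuo/ → hjompibakibuo.
Rule 2 (post-nasal voicing): /p/ is a voiceless stop immediately after the nasal /m/, so it voices to [b]. /hjompibakibuo/ → hjombibakibuo.
Rule 3 (intervocalic spirantization): /b/ is a stop between vowels /i/ and /a/, so it spirantizes to the fricative [v]. /k/ is a stop between vowels /a/ and /i/, so it spirantizes to the fricative [x]. /b/ is a stop between vowels /i/ and /u/, so it spirantizes to the fricative [v]. /hjombibakibuo/ → hjombivaxivuo.

hjombivaxivuo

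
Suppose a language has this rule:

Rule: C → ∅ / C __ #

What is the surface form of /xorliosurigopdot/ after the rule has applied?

xorliosurigopdot

No segment of /xorliosurigopdot/ meets the structural description of the rule, so the form surfaces unchanged.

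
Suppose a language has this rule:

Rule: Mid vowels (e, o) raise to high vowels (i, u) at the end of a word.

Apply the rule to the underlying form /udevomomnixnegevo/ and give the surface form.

udevomomnixnegevu

/o/ is a mid vowel in word-final position, so it raises to [u].
Surface form: [udevomomnixnegevu].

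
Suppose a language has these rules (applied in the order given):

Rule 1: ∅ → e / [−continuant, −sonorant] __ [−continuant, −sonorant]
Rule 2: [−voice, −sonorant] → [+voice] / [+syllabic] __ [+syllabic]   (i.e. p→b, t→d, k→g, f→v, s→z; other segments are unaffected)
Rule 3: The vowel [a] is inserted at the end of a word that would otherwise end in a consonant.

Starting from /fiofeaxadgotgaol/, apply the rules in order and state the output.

Rule 1 (stop-cluster e-epenthesis): /d/ and /g/ form a stop–stop cluster, so [e] is inserted between them. /t/ and /g/ form a stop–stop cluster, so [e] is inserted between them. /fiofeaxadgotgaol/ → fiofeaxadegotegaol.
Rule 2 (intervocalic voicing): /f/ is a voiceless obstruent between vowels /o/ and /e/, so it voices to [v]. /t/ is a voiceless obstruent between vowels /o/ and /e/, so it voices to [d]. /fiofeaxadegotegaol/ → fioveaxadegodegaol.
Rule 3 (final a-epenthesis): the form ends in the consonant /l/, so [a] is inserted word-finally. /fioveaxadegodegaol/ → fioveaxadegodegaola.

fioveaxadegodegaola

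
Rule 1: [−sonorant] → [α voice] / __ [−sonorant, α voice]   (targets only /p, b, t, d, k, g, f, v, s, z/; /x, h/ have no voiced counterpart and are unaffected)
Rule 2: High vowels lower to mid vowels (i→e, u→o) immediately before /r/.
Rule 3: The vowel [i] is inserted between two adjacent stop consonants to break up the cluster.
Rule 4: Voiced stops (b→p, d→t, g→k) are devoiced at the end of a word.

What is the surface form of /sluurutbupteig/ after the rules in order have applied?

sluorudibupiteik

Rule 1 (regressive voicing assimilation): /t/ precedes the voiced obstruent /b/, so it voices to [d] by assimilation. /sluurutbupteig/ → sluurudbupteig.
Rule 2 (pre-rhotic lowering): /u/ is a high vowel immediately before /r/, so it lowers to [o]. /sluurudbupteig/ → sluorudbupteig.
Rule 3 (stop-cluster i-epenthesis): /d/ and /b/ form a stop–stop cluster, so [i] is inserted between them. /p/ and /t/ form a stop–stop cluster, so [i] is inserted between them. /sluorudbupteig/ → sluorudibupiteig.
Rule 4 (final devoicing): /g/ is a voiced stop in word-final position, so it devoices to [k]. /sluorudibupiteig/ → sluorudibupiteik.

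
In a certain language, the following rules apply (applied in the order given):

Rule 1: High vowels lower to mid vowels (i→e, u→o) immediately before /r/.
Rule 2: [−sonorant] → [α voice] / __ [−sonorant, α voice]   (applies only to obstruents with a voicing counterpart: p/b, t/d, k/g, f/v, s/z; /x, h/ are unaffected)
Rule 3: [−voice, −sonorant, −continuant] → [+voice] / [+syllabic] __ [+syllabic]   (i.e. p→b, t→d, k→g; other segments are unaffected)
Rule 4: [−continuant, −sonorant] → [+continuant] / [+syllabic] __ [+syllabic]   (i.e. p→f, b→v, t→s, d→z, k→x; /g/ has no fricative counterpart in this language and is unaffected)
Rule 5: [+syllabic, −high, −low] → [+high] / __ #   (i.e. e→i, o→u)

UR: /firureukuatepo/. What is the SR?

feroreuguazevu

Rule 1 (pre-rhotic lowering): /i/ is a high vowel immediately before /r/, so it lowers to [e]. /u/ is a high vowel immediately before /r/, so it lowers to [o]. /firureukuatepo/ → feroreukuatepo.
Rule 2 (regressive voicing assimilation): no segment meets the environment; /feroreukuatepo/ is unchanged.
Rule 3 (intervocalic voicing): /k/ is a voiceless stop between vowels /u/ and /u/, so it voices to [g]. /t/ is a voiceless stop between vowels /a/ and /e/, so it voices to [d]. /p/ is a voiceless stop between vowels /e/ and /o/, so it voices to [b]. /feroreukuatepo/ → feroreuguadebo.
Rule 4 (intervocalic spirantization): /d/ is a stop between vowels /a/ and /e/, so it spirantizes to the fricative [z]. /b/ is a stop between vowels /e/ and /o/, so it spirantizes to the fricative [v]. /feroreuguadebo/ → feroreuguazevo.
Rule 5 (final vowel raising): /o/ is a mid vowel in word-final position, so it raises to [u]. /feroreuguazevo/ → feroreuguazevu.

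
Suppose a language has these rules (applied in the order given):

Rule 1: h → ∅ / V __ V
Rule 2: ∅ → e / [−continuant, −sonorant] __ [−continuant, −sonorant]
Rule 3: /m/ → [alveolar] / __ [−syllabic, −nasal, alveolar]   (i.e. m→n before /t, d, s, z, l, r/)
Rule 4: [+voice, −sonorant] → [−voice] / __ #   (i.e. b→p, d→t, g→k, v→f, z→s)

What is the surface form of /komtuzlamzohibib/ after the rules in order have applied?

Rule 1 (intervocalic h-deletion): /h/ occurs between vowels /o/ and /i/, so it deletes. /komtuzlamzohibib/ → komtuzlamzoibib.
Rule 2 (stop-cluster e-epenthesis): no segment meets the environment; /komtuzlamzoibib/ is unchanged.
Rule 3 (nasal place assimilation): /m/ precedes the alveolar consonant /t/, so it assimilates in place to [n]. /m/ precedes the alveolar consonant /z/, so it assimilates in place to [n]. /komtuzlamzoibib/ → kontuzlanzoibib.
Rule 4 (final devoicing): /b/ is a voiced obstruent in word-final position, so it devoices to [p]. /kontuzlanzoibib/ → kontuzlanzoibip.

kontuzlanzoibip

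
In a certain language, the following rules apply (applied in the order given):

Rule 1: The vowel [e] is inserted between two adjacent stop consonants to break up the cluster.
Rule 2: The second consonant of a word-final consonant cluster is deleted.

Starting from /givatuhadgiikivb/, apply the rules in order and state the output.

givatuhadegiikiv

Rule 1 (stop-cluster e-epenthesis): /d/ and /g/ form a stop–stop cluster, so [e] is inserted between them. /givatuhadgiikivb/ → givatuhadegiikivb.
Rule 2 (final cluster simplification): /b/ is the second consonant of a word-final cluster /vb/, so it deletes. /givatuhadegiikivb/ → givatuhadegiikiv.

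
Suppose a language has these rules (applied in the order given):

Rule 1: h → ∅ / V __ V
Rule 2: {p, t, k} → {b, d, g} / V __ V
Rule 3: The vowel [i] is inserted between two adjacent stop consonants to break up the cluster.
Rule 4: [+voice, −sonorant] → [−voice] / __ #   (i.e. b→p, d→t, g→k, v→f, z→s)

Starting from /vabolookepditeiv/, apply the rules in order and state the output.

Rule 1 (intervocalic h-deletion): no segment meets the environment; /vabolookepditeiv/ is unchanged.
Rule 2 (intervocalic voicing): /k/ is a voiceless stop between vowels /o/ and /e/, so it voices to [g]. /t/ is a voiceless stop between vowels /i/ and /e/, so it voices to [d]. /vabolookepditeiv/ → vaboloogepdideiv.
Rule 3 (stop-cluster i-epenthesis): /p/ and /d/ form a stop–stop cluster, so [i] is inserted between them. /vaboloogepdideiv/ → vaboloogepidideiv.
Rule 4 (final devoicing): /v/ is a voiced obstruent in word-final position, so it devoices to [f]. /vaboloogepidideiv/ → vaboloogepidideif.

vaboloogepidideif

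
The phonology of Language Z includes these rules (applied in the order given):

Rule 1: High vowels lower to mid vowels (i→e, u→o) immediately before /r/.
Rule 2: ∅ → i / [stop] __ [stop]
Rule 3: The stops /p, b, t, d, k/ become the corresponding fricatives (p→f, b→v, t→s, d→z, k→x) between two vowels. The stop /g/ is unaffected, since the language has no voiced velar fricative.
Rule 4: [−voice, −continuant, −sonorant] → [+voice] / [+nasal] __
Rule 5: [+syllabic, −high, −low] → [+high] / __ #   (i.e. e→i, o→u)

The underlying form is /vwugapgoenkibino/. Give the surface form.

Rule 1 (pre-rhotic lowering): no segment meets the environment; /vwugapgoenkibino/ is unchanged.
Rule 2 (stop-cluster i-epenthesis): /p/ and /g/ form a stop–stop cluster, so [i] is inserted between them. /vwugapgoenkibino/ → vwugapigoenkibino.
Rule 3 (intervocalic spirantization): /p/ is a stop between vowels /a/ and /i/, so it spirantizes to the fricative [f]. /b/ is a stop between vowels /i/ and /i/, so it spirantizes to the fricative [v]. /vwugapigoenkibino/ → vwugafigoenkivino.
Rule 4 (post-nasal voicing): /k/ is a voiceless stop immediately after the nasal /n/, so it voices to [g]. /vwugafigoenkivino/ → vwugafigoengivino.
Rule 5 (final vowel raising): /o/ is a mid vowel in word-final position, so it raises to [u]. /vwugafigoengivino/ → vwugafigoengivinu.

vwugafigoengivinu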